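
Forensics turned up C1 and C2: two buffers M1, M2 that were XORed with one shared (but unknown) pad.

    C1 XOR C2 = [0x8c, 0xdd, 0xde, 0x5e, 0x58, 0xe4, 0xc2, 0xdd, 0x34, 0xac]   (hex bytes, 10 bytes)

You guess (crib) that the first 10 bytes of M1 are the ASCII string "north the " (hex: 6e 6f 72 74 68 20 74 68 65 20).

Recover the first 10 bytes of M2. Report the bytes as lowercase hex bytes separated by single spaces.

e2 b2 ac 2a 30 c4 b6 b5 51 8c

Since C1 ⊕ C2 = M1 ⊕ M2, XORing with the guessed M1 bytes yields the corresponding M2 bytes: M2 = (C1 ⊕ C2) ⊕ M1.
byte 0: 140 xor 110 = 226
byte 1: 221 xor 111 = 178
byte 2: 222 xor 114 = 172
byte 3:  94 xor 116 =  42
byte 4:  88 xor 104 =  48
byte 5: 228 xor  32 = 196
byte 6: 194 xor 116 = 182
byte 7: 221 xor 104 = 181
byte 8:  52 xor 101 =  81
byte 9: 172 xor  32 = 140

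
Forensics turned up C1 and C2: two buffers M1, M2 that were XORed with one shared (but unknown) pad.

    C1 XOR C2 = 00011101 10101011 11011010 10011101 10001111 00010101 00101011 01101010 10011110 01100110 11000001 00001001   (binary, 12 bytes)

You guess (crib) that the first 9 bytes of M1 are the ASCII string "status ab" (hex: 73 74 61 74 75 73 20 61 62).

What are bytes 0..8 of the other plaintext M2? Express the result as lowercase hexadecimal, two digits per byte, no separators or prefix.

6edfbbe9fa660b0bfc

Since C1 ⊕ C2 = M1 ⊕ M2, XORing with the guessed M1 bytes yields the corresponding M2 bytes: M2 = (C1 ⊕ C2) ⊕ M1.
 29 XOR 115 = 110
171 XOR 116 = 223
218 XOR  97 = 187
157 XOR 116 = 233
143 XOR 117 = 250
 21 XOR 115 = 102
 43 XOR  32 =  11
106 XOR  97 =  11
158 XOR  98 = 252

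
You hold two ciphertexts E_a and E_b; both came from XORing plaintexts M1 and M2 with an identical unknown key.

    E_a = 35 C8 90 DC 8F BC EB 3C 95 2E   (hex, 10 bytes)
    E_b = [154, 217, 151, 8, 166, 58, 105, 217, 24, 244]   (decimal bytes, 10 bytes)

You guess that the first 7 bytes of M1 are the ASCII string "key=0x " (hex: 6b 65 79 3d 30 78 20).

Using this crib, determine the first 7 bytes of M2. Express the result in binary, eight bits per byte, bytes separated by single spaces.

First, E_a ⊕ E_b = (M1 ⊕ K) ⊕ (M2 ⊕ K) = M1 ⊕ M2, so the key drops out. Then M2 = (M1 ⊕ M2) ⊕ M1 over the first 7 bytes.
byte 0: (35 ⊕ 9a) ⊕ 6b = af ⊕ 6b = c4
byte 1: (c8 ⊕ d9) ⊕ 65 = 11 ⊕ 65 = 74
byte 2: (90 ⊕ 97) ⊕ 79 = 07 ⊕ 79 = 7e
byte 3: (dc ⊕ 08) ⊕ 3d = d4 ⊕ 3d = e9
byte 4: (8f ⊕ a6) ⊕ 30 = 29 ⊕ 30 = 19
byte 5: (bc ⊕ 3a) ⊕ 78 = 86 ⊕ 78 = fe
byte 6: (eb ⊕ 69) ⊕ 20 = 82 ⊕ 20 = a2

11000100 01110100 01111110 11101001 00011001 11111110 10100010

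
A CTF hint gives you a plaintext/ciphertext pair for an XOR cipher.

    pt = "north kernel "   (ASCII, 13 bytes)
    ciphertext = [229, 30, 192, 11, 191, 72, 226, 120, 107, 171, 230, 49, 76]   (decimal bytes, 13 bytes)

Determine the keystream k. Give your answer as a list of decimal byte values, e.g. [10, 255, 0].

Since ciphertext = pt ⊕ k, XORing both sides with pt gives k = pt ⊕ ciphertext.
6e ^ e5 = 8b
6f ^ 1e = 71
72 ^ c0 = b2
74 ^ 0b = 7f
68 ^ bf = d7
20 ^ 48 = 68
6b ^ e2 = 89
65 ^ 78 = 1d
72 ^ 6b = 19
6e ^ ab = c5
65 ^ e6 = 83
6c ^ 31 = 5d
20 ^ 4c = 6c

[139, 113, 178, 127, 215, 104, 137, 29, 25, 197, 131, 93, 108]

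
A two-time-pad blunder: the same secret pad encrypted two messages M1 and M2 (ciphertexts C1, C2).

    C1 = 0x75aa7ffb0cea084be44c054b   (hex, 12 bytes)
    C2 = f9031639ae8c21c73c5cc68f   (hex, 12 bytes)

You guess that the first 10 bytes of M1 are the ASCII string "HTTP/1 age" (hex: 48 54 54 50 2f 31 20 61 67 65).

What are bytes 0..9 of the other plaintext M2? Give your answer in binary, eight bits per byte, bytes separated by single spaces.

11000100 11111101 00111101 10010010 10001101 01010111 00001001 11101101 10111111 01110101

First, C1 ⊕ C2 = (M1 ⊕ K) ⊕ (M2 ⊕ K) = M1 ⊕ M2, so the key drops out. Then M2 = (M1 ⊕ M2) ⊕ M1 over the first 10 bytes.
byte 0: (75 ⊕ f9) ⊕ 48 = 8c ⊕ 48 = c4
byte 1: (aa ⊕ 03) ⊕ 54 = a9 ⊕ 54 = fd
byte 2: (7f ⊕ 16) ⊕ 54 = 69 ⊕ 54 = 3d
byte 3: (fb ⊕ 39) ⊕ 50 = c2 ⊕ 50 = 92
byte 4: (0c ⊕ ae) ⊕ 2f = a2 ⊕ 2f = 8d
byte 5: (ea ⊕ 8c) ⊕ 31 = 66 ⊕ 31 = 57
byte 6: (08 ⊕ 21) ⊕ 20 = 29 ⊕ 20 = 09
byte 7: (4b ⊕ c7) ⊕ 61 = 8c ⊕ 61 = ed
byte 8: (e4 ⊕ 3c) ⊕ 67 = d8 ⊕ 67 = bf
byte 9: (4c ⊕ 5c) ⊕ 65 = 10 ⊕ 65 = 75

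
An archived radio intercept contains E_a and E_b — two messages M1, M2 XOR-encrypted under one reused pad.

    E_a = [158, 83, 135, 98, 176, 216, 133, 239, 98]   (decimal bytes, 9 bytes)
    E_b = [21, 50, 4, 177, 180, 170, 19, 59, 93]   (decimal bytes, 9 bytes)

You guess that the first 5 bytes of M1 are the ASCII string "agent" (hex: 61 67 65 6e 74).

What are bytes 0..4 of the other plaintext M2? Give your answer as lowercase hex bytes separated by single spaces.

ea 06 e6 bd 70

First, E_a ⊕ E_b = (M1 ⊕ K) ⊕ (M2 ⊕ K) = M1 ⊕ M2, so the key drops out. Then M2 = (M1 ⊕ M2) ⊕ M1 over the first 5 bytes.
byte 0: (9e XOR 15) XOR 61 = 8b XOR 61 = ea
byte 1: (53 XOR 32) XOR 67 = 61 XOR 67 = 06
byte 2: (87 XOR 04) XOR 65 = 83 XOR 65 = e6
byte 3: (62 XOR b1) XOR 6e = d3 XOR 6e = bd
byte 4: (b0 XOR b4) XOR 74 = 04 XOR 74 = 70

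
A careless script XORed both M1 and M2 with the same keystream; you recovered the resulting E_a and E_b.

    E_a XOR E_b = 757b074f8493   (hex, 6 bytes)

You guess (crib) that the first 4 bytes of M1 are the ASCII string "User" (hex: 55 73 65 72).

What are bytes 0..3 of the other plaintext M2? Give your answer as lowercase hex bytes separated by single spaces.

Since E_a ⊕ E_b = M1 ⊕ M2, XORing with the guessed M1 bytes yields the corresponding M2 bytes: M2 = (E_a ⊕ E_b) ⊕ M1.
75 xor 55 = 20
7b xor 73 = 08
07 xor 65 = 62
4f xor 72 = 3d

20 08 62 3d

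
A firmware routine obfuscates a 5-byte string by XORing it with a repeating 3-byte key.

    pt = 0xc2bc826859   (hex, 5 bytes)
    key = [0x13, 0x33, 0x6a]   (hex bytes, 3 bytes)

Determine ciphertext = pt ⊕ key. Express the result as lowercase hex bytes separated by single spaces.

d1 8f e8 7b 6a

The 3-byte key repeats, so the effective keystream is 13 33 6a 13 33.
byte 0: c2 ^ 13 = d1
byte 1: bc ^ 33 = 8f
byte 2: 82 ^ 6a = e8
byte 3: 68 ^ 13 = 7b
byte 4: 59 ^ 33 = 6a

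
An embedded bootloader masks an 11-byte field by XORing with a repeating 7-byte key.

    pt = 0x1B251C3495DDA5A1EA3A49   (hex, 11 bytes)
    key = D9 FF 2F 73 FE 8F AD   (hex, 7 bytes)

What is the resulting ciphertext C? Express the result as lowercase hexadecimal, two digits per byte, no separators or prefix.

c2da33476b52087815153a

The 7-byte key repeats, so the effective keystream is d9 ff 2f 73 fe 8f ad d9 ff 2f 73.
byte 0: 00011011 xor 11011001 = 11000010
byte 1: 00100101 xor 11111111 = 11011010
byte 2: 00011100 xor 00101111 = 00110011
byte 3: 00110100 xor 01110011 = 01000111
byte 4: 10010101 xor 11111110 = 01101011
byte 5: 11011101 xor 10001111 = 01010010
byte 6: 10100101 xor 10101101 = 00001000
byte 7: 10100001 xor 11011001 = 01111000
byte 8: 11101010 xor 11111111 = 00010101
byte 9: 00111010 xor 00101111 = 00010101
byte 10: 01001001 xor 01110011 = 00111010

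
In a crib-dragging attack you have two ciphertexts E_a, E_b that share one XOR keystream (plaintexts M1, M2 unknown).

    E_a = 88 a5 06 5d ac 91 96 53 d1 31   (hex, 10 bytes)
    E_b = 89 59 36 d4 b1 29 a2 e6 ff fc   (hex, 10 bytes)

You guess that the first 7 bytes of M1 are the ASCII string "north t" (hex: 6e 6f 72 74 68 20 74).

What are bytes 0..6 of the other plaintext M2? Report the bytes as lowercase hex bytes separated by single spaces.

6f 93 42 fd 75 98 40

First, E_a ⊕ E_b = (M1 ⊕ K) ⊕ (M2 ⊕ K) = M1 ⊕ M2, so the key drops out. Then M2 = (M1 ⊕ M2) ⊕ M1 over the first 7 bytes.
byte 0: (88 ^ 89) ^ 6e = 01 ^ 6e = 6f
byte 1: (a5 ^ 59) ^ 6f = fc ^ 6f = 93
byte 2: (06 ^ 36) ^ 72 = 30 ^ 72 = 42
byte 3: (5d ^ d4) ^ 74 = 89 ^ 74 = fd
byte 4: (ac ^ b1) ^ 68 = 1d ^ 68 = 75
byte 5: (91 ^ 29) ^ 20 = b8 ^ 20 = 98
byte 6: (96 ^ a2) ^ 74 = 34 ^ 74 = 40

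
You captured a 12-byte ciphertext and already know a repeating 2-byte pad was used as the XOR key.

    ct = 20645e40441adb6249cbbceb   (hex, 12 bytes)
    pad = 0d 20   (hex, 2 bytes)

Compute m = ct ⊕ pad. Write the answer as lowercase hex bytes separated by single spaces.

The 2-byte key repeats, so the effective keystream is 0d 20 0d 20 0d 20 0d 20 0d 20 0d 20.
byte 0:  32 XOR  13 =  45
byte 1: 100 XOR  32 =  68
byte 2:  94 XOR  13 =  83
byte 3:  64 XOR  32 =  96
byte 4:  68 XOR  13 =  73
byte 5:  26 XOR  32 =  58
byte 6: 219 XOR  13 = 214
byte 7:  98 XOR  32 =  66
byte 8:  73 XOR  13 =  68
byte 9: 203 XOR  32 = 235
byte 10: 188 XOR  13 = 177
byte 11: 235 XOR  32 = 203

2d 44 53 60 49 3a d6 42 44 eb b1 cb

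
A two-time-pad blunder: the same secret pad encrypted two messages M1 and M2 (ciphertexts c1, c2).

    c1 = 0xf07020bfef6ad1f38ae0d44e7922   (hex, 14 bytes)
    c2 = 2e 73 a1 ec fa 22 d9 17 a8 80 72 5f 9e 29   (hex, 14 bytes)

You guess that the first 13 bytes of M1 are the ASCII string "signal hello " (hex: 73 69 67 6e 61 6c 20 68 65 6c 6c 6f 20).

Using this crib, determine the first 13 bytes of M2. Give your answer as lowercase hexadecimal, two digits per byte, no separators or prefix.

First, c1 ⊕ c2 = (M1 ⊕ K) ⊕ (M2 ⊕ K) = M1 ⊕ M2, so the key drops out. Then M2 = (M1 ⊕ M2) ⊕ M1 over the first 13 bytes.
byte 0: (f0 ⊕ 2e) ⊕ 73 = de ⊕ 73 = ad
byte 1: (70 ⊕ 73) ⊕ 69 = 03 ⊕ 69 = 6a
byte 2: (20 ⊕ a1) ⊕ 67 = 81 ⊕ 67 = e6
byte 3: (bf ⊕ ec) ⊕ 6e = 53 ⊕ 6e = 3d
byte 4: (ef ⊕ fa) ⊕ 61 = 15 ⊕ 61 = 74
byte 5: (6a ⊕ 22) ⊕ 6c = 48 ⊕ 6c = 24
byte 6: (d1 ⊕ d9) ⊕ 20 = 08 ⊕ 20 = 28
byte 7: (f3 ⊕ 17) ⊕ 68 = e4 ⊕ 68 = 8c
byte 8: (8a ⊕ a8) ⊕ 65 = 22 ⊕ 65 = 47
byte 9: (e0 ⊕ 80) ⊕ 6c = 60 ⊕ 6c = 0c
byte 10: (d4 ⊕ 72) ⊕ 6c = a6 ⊕ 6c = ca
byte 11: (4e ⊕ 5f) ⊕ 6f = 11 ⊕ 6f = 7e
byte 12: (79 ⊕ 9e) ⊕ 20 = e7 ⊕ 20 = c7

ad6ae63d7424288c470cca7ec7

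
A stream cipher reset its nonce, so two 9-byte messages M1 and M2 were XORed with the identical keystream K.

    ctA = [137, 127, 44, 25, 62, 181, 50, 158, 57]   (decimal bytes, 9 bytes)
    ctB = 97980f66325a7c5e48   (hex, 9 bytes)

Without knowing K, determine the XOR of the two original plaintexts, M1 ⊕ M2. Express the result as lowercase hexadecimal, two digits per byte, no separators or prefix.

ctA ⊕ ctB = (M1 ⊕ K) ⊕ (M2 ⊕ K) = M1 ⊕ M2 — the shared key cancels under XOR.
137 XOR 151 =  30
127 XOR 152 = 231
 44 XOR  15 =  35
 25 XOR 102 = 127
 62 XOR  50 =  12
181 XOR  90 = 239
 50 XOR 124 =  78
158 XOR  94 = 192
 57 XOR  72 = 113

1ee7237f0cef4ec071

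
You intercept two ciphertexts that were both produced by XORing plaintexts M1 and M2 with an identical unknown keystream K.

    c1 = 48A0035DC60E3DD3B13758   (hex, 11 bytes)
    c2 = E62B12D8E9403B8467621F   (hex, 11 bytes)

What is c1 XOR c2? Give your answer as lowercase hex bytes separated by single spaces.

ae 8b 11 85 2f 4e 06 57 d6 55 47

c1 ⊕ c2 = (M1 ⊕ K) ⊕ (M2 ⊕ K) = M1 ⊕ M2 — the shared key cancels under XOR.
byte 0: 01001000 XOR 11100110 = 10101110
byte 1: 10100000 XOR 00101011 = 10001011
byte 2: 00000011 XOR 00010010 = 00010001
byte 3: 01011101 XOR 11011000 = 10000101
byte 4: 11000110 XOR 11101001 = 00101111
byte 5: 00001110 XOR 01000000 = 01001110
byte 6: 00111101 XOR 00111011 = 00000110
byte 7: 11010011 XOR 10000100 = 01010111
byte 8: 10110001 XOR 01100111 = 11010110
byte 9: 00110111 XOR 01100010 = 01010101
byte 10: 01011000 XOR 00011111 = 01000111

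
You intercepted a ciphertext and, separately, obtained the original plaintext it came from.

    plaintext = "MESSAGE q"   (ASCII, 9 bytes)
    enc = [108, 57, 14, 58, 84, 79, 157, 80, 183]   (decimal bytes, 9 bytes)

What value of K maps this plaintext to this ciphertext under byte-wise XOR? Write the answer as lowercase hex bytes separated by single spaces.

21 7c 5d 69 15 08 d8 70 c6

Since enc = plaintext ⊕ K, XORing both sides with plaintext gives K = plaintext ⊕ enc.
 77 xor 108 =  33
 69 xor  57 = 124
 83 xor  14 =  93
 83 xor  58 = 105
 65 xor  84 =  21
 71 xor  79 =   8
 69 xor 157 = 216
 32 xor  80 = 112
113 xor 183 = 198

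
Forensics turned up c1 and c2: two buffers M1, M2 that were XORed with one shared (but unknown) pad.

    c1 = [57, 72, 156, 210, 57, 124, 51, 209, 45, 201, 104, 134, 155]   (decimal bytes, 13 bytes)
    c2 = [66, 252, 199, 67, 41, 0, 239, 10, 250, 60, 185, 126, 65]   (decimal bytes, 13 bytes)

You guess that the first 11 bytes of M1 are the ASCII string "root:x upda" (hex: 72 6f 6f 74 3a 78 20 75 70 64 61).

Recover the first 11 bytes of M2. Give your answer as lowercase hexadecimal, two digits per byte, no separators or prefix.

First, c1 ⊕ c2 = (M1 ⊕ K) ⊕ (M2 ⊕ K) = M1 ⊕ M2, so the key drops out. Then M2 = (M1 ⊕ M2) ⊕ M1 over the first 11 bytes.
byte 0: (39 xor 42) xor 72 = 7b xor 72 = 09
byte 1: (48 xor fc) xor 6f = b4 xor 6f = db
byte 2: (9c xor c7) xor 6f = 5b xor 6f = 34
byte 3: (d2 xor 43) xor 74 = 91 xor 74 = e5
byte 4: (39 xor 29) xor 3a = 10 xor 3a = 2a
byte 5: (7c xor 00) xor 78 = 7c xor 78 = 04
byte 6: (33 xor ef) xor 20 = dc xor 20 = fc
byte 7: (d1 xor 0a) xor 75 = db xor 75 = ae
byte 8: (2d xor fa) xor 70 = d7 xor 70 = a7
byte 9: (c9 xor 3c) xor 64 = f5 xor 64 = 91
byte 10: (68 xor b9) xor 61 = d1 xor 61 = b0

09db34e52a04fcaea791b0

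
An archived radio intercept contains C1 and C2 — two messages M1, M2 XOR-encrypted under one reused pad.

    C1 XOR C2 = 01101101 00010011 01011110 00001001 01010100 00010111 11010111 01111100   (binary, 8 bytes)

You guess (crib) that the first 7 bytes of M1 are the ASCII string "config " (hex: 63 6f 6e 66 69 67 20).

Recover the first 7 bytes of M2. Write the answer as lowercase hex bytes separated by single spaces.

0e 7c 30 6f 3d 70 f7

Since C1 ⊕ C2 = M1 ⊕ M2, XORing with the guessed M1 bytes yields the corresponding M2 bytes: M2 = (C1 ⊕ C2) ⊕ M1.
6d ⊕ 63 = 0e
13 ⊕ 6f = 7c
5e ⊕ 6e = 30
09 ⊕ 66 = 6f
54 ⊕ 69 = 3d
17 ⊕ 67 = 70
d7 ⊕ 20 = f7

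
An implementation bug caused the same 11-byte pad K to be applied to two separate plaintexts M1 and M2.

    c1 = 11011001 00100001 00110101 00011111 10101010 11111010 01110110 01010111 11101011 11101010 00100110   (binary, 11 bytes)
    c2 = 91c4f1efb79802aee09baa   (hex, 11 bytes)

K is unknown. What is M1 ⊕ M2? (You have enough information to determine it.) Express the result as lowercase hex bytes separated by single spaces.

48 e5 c4 f0 1d 62 74 f9 0b 71 8c

c1 ⊕ c2 = (M1 ⊕ K) ⊕ (M2 ⊕ K) = M1 ⊕ M2 — the shared key cancels under XOR.
d9 ^ 91 = 48
21 ^ c4 = e5
35 ^ f1 = c4
1f ^ ef = f0
aa ^ b7 = 1d
fa ^ 98 = 62
76 ^ 02 = 74
57 ^ ae = f9
eb ^ e0 = 0b
ea ^ 9b = 71
26 ^ aa = 8c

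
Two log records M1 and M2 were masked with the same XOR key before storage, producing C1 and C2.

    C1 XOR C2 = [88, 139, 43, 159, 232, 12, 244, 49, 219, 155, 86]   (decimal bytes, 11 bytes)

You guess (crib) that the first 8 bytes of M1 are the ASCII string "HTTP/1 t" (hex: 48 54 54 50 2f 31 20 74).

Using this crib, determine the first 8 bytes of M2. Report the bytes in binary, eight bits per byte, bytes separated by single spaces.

Since C1 ⊕ C2 = M1 ⊕ M2, XORing with the guessed M1 bytes yields the corresponding M2 bytes: M2 = (C1 ⊕ C2) ⊕ M1.
58 xor 48 = 10
8b xor 54 = df
2b xor 54 = 7f
9f xor 50 = cf
e8 xor 2f = c7
0c xor 31 = 3d
f4 xor 20 = d4
31 xor 74 = 45

00010000 11011111 01111111 11001111 11000111 00111101 11010100 01000101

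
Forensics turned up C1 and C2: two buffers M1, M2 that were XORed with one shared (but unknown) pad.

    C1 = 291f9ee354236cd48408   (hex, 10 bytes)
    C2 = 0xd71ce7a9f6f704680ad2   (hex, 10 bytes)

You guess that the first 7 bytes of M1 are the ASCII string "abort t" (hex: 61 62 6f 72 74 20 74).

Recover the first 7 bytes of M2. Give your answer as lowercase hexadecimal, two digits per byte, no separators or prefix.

9f611638d6f41c

First, C1 ⊕ C2 = (M1 ⊕ K) ⊕ (M2 ⊕ K) = M1 ⊕ M2, so the key drops out. Then M2 = (M1 ⊕ M2) ⊕ M1 over the first 7 bytes.
byte 0: (29 xor d7) xor 61 = fe xor 61 = 9f
byte 1: (1f xor 1c) xor 62 = 03 xor 62 = 61
byte 2: (9e xor e7) xor 6f = 79 xor 6f = 16
byte 3: (e3 xor a9) xor 72 = 4a xor 72 = 38
byte 4: (54 xor f6) xor 74 = a2 xor 74 = d6
byte 5: (23 xor f7) xor 20 = d4 xor 20 = f4
byte 6: (6c xor 04) xor 74 = 68 xor 74 = 1c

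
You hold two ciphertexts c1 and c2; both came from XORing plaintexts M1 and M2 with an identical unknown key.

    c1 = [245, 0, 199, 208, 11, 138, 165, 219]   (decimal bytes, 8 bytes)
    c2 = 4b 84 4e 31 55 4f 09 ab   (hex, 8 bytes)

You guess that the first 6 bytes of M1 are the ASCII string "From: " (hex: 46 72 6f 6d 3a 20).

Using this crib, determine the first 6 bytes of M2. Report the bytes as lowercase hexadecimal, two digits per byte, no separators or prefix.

First, c1 ⊕ c2 = (M1 ⊕ K) ⊕ (M2 ⊕ K) = M1 ⊕ M2, so the key drops out. Then M2 = (M1 ⊕ M2) ⊕ M1 over the first 6 bytes.
byte 0: (f5 xor 4b) xor 46 = be xor 46 = f8
byte 1: (00 xor 84) xor 72 = 84 xor 72 = f6
byte 2: (c7 xor 4e) xor 6f = 89 xor 6f = e6
byte 3: (d0 xor 31) xor 6d = e1 xor 6d = 8c
byte 4: (0b xor 55) xor 3a = 5e xor 3a = 64
byte 5: (8a xor 4f) xor 20 = c5 xor 20 = e5

f8f6e68c64e5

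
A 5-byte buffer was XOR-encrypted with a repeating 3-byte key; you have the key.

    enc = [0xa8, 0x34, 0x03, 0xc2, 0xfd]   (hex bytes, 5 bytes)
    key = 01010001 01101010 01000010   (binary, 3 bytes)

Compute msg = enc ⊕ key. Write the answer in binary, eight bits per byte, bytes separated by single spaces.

11111001 01011110 01000001 10010011 10010111

The 3-byte key repeats, so the effective keystream is 51 6a 42 51 6a.
byte 0: a8 ^ 51 = f9
byte 1: 34 ^ 6a = 5e
byte 2: 03 ^ 42 = 41
byte 3: c2 ^ 51 = 93
byte 4: fd ^ 6a = 97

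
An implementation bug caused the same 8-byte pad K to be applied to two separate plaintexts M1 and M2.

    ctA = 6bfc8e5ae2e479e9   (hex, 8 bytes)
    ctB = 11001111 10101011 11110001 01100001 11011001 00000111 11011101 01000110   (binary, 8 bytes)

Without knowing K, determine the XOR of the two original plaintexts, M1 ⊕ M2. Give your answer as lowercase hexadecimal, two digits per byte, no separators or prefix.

a4577f3b3be3a4af

ctA ⊕ ctB = (M1 ⊕ K) ⊕ (M2 ⊕ K) = M1 ⊕ M2 — the shared key cancels under XOR.
byte 0: 6b XOR cf = a4
byte 1: fc XOR ab = 57
byte 2: 8e XOR f1 = 7f
byte 3: 5a XOR 61 = 3b
byte 4: e2 XOR d9 = 3b
byte 5: e4 XOR 07 = e3
byte 6: 79 XOR dd = a4
byte 7: e9 XOR 46 = af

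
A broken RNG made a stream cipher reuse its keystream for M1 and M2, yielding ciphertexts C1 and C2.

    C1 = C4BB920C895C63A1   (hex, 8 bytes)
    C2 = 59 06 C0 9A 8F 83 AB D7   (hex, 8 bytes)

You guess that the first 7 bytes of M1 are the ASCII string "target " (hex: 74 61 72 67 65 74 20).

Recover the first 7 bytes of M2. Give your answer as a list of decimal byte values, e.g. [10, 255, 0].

First, C1 ⊕ C2 = (M1 ⊕ K) ⊕ (M2 ⊕ K) = M1 ⊕ M2, so the key drops out. Then M2 = (M1 ⊕ M2) ⊕ M1 over the first 7 bytes.
byte 0: (c4 xor 59) xor 74 = 9d xor 74 = e9
byte 1: (bb xor 06) xor 61 = bd xor 61 = dc
byte 2: (92 xor c0) xor 72 = 52 xor 72 = 20
byte 3: (0c xor 9a) xor 67 = 96 xor 67 = f1
byte 4: (89 xor 8f) xor 65 = 06 xor 65 = 63
byte 5: (5c xor 83) xor 74 = df xor 74 = ab
byte 6: (63 xor ab) xor 20 = c8 xor 20 = e8

[233, 220, 32, 241, 99, 171, 232]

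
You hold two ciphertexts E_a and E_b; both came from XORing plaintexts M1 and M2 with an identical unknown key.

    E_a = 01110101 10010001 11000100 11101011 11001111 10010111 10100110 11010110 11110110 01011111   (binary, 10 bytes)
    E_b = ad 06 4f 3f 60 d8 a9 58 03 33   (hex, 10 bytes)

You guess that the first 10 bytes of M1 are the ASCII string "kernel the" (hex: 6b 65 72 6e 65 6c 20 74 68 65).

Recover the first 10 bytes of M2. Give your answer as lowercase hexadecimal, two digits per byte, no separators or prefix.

b3f2f9baca232ffa9d09

First, E_a ⊕ E_b = (M1 ⊕ K) ⊕ (M2 ⊕ K) = M1 ⊕ M2, so the key drops out. Then M2 = (M1 ⊕ M2) ⊕ M1 over the first 10 bytes.
byte 0: (75 ⊕ ad) ⊕ 6b = d8 ⊕ 6b = b3
byte 1: (91 ⊕ 06) ⊕ 65 = 97 ⊕ 65 = f2
byte 2: (c4 ⊕ 4f) ⊕ 72 = 8b ⊕ 72 = f9
byte 3: (eb ⊕ 3f) ⊕ 6e = d4 ⊕ 6e = ba
byte 4: (cf ⊕ 60) ⊕ 65 = af ⊕ 65 = ca
byte 5: (97 ⊕ d8) ⊕ 6c = 4f ⊕ 6c = 23
byte 6: (a6 ⊕ a9) ⊕ 20 = 0f ⊕ 20 = 2f
byte 7: (d6 ⊕ 58) ⊕ 74 = 8e ⊕ 74 = fa
byte 8: (f6 ⊕ 03) ⊕ 68 = f5 ⊕ 68 = 9d
byte 9: (5f ⊕ 33) ⊕ 65 = 6c ⊕ 65 = 09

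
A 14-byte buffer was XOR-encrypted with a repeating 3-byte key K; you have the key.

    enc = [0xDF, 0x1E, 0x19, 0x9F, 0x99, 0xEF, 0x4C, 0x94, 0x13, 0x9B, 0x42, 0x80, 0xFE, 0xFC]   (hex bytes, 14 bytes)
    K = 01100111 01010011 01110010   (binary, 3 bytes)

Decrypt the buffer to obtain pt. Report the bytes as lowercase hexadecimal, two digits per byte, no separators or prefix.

b84d6bf8ca9d2bc761fc11f299af

The 3-byte key repeats, so the effective keystream is 67 53 72 67 53 72 67 53 72 67 53 72 67 53.
byte 0: df xor 67 = b8
byte 1: 1e xor 53 = 4d
byte 2: 19 xor 72 = 6b
byte 3: 9f xor 67 = f8
byte 4: 99 xor 53 = ca
byte 5: ef xor 72 = 9d
byte 6: 4c xor 67 = 2b
byte 7: 94 xor 53 = c7
byte 8: 13 xor 72 = 61
byte 9: 9b xor 67 = fc
byte 10: 42 xor 53 = 11
byte 11: 80 xor 72 = f2
byte 12: fe xor 67 = 99
byte 13: fc xor 53 = af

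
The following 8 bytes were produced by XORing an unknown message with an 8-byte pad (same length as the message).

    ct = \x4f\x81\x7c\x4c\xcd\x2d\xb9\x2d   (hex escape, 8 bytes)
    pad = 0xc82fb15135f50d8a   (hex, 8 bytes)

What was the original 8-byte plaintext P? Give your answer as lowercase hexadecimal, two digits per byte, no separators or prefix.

XOR is its own inverse, so applying the key byte-wise gives the result directly.
byte 0: 4f ^ c8 = 87
byte 1: 81 ^ 2f = ae
byte 2: 7c ^ b1 = cd
byte 3: 4c ^ 51 = 1d
byte 4: cd ^ 35 = f8
byte 5: 2d ^ f5 = d8
byte 6: b9 ^ 0d = b4
byte 7: 2d ^ 8a = a7

87aecd1df8d8b4a7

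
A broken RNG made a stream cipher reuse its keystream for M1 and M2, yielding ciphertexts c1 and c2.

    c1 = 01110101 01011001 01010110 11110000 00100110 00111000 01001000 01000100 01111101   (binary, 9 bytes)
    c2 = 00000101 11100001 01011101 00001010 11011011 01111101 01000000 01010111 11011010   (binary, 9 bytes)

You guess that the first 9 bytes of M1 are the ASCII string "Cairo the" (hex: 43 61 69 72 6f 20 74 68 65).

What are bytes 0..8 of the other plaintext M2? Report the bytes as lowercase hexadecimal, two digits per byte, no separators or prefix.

33d9628892657c7bc2

First, c1 ⊕ c2 = (M1 ⊕ K) ⊕ (M2 ⊕ K) = M1 ⊕ M2, so the key drops out. Then M2 = (M1 ⊕ M2) ⊕ M1 over the first 9 bytes.
byte 0: (75 XOR 05) XOR 43 = 70 XOR 43 = 33
byte 1: (59 XOR e1) XOR 61 = b8 XOR 61 = d9
byte 2: (56 XOR 5d) XOR 69 = 0b XOR 69 = 62
byte 3: (f0 XOR 0a) XOR 72 = fa XOR 72 = 88
byte 4: (26 XOR db) XOR 6f = fd XOR 6f = 92
byte 5: (38 XOR 7d) XOR 20 = 45 XOR 20 = 65
byte 6: (48 XOR 40) XOR 74 = 08 XOR 74 = 7c
byte 7: (44 XOR 57) XOR 68 = 13 XOR 68 = 7b
byte 8: (7d XOR da) XOR 65 = a7 XOR 65 = c2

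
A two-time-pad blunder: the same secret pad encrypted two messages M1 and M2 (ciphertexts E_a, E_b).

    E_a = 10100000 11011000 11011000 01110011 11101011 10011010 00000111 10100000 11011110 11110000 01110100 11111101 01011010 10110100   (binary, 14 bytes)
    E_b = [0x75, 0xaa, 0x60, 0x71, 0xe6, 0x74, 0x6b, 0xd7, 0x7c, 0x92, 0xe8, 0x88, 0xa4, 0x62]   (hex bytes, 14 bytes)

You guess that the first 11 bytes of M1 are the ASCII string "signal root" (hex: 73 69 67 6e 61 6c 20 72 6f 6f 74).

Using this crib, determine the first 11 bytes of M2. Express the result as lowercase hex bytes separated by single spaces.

First, E_a ⊕ E_b = (M1 ⊕ K) ⊕ (M2 ⊕ K) = M1 ⊕ M2, so the key drops out. Then M2 = (M1 ⊕ M2) ⊕ M1 over the first 11 bytes.
byte 0: (a0 ^ 75) ^ 73 = d5 ^ 73 = a6
byte 1: (d8 ^ aa) ^ 69 = 72 ^ 69 = 1b
byte 2: (d8 ^ 60) ^ 67 = b8 ^ 67 = df
byte 3: (73 ^ 71) ^ 6e = 02 ^ 6e = 6c
byte 4: (eb ^ e6) ^ 61 = 0d ^ 61 = 6c
byte 5: (9a ^ 74) ^ 6c = ee ^ 6c = 82
byte 6: (07 ^ 6b) ^ 20 = 6c ^ 20 = 4c
byte 7: (a0 ^ d7) ^ 72 = 77 ^ 72 = 05
byte 8: (de ^ 7c) ^ 6f = a2 ^ 6f = cd
byte 9: (f0 ^ 92) ^ 6f = 62 ^ 6f = 0d
byte 10: (74 ^ e8) ^ 74 = 9c ^ 74 = e8

a6 1b df 6c 6c 82 4c 05 cd 0d e8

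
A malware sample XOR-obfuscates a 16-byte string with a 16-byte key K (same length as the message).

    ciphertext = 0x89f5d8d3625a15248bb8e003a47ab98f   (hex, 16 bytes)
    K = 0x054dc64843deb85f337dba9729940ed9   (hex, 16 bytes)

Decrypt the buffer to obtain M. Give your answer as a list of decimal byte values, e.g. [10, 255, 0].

89 XOR 05 = 8c
f5 XOR 4d = b8
d8 XOR c6 = 1e
d3 XOR 48 = 9b
62 XOR 43 = 21
5a XOR de = 84
15 XOR b8 = ad
24 XOR 5f = 7b
8b XOR 33 = b8
b8 XOR 7d = c5
e0 XOR ba = 5a
03 XOR 97 = 94
a4 XOR 29 = 8d
7a XOR 94 = ee
b9 XOR 0e = b7
8f XOR d9 = 56

[140, 184, 30, 155, 33, 132, 173, 123, 184, 197, 90, 148, 141, 238, 183, 86]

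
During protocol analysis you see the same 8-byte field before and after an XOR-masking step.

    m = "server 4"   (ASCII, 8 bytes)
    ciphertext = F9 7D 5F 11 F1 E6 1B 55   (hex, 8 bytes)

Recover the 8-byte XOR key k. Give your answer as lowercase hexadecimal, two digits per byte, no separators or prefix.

8a182d6794943b61

Since ciphertext = m ⊕ k, XORing both sides with m gives k = m ⊕ ciphertext.
byte 0: 73 xor f9 = 8a
byte 1: 65 xor 7d = 18
byte 2: 72 xor 5f = 2d
byte 3: 76 xor 11 = 67
byte 4: 65 xor f1 = 94
byte 5: 72 xor e6 = 94
byte 6: 20 xor 1b = 3b
byte 7: 34 xor 55 = 61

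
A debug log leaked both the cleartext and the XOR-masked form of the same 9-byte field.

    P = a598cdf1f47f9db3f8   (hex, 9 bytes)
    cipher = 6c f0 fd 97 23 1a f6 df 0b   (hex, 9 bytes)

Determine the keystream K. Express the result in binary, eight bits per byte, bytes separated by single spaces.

Since cipher = P ⊕ K, XORing both sides with P gives K = P ⊕ cipher.
byte 0: a5 XOR 6c = c9
byte 1: 98 XOR f0 = 68
byte 2: cd XOR fd = 30
byte 3: f1 XOR 97 = 66
byte 4: f4 XOR 23 = d7
byte 5: 7f XOR 1a = 65
byte 6: 9d XOR f6 = 6b
byte 7: b3 XOR df = 6c
byte 8: f8 XOR 0b = f3

11001001 01101000 00110000 01100110 11010111 01100101 01101011 01101100 11110011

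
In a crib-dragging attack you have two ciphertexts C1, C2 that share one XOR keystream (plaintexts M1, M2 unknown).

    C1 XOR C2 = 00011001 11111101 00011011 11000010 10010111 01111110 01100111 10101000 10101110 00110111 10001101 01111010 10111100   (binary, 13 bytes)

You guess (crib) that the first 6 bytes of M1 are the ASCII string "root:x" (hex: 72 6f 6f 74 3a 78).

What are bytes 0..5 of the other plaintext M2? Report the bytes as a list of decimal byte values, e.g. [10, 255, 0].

[107, 146, 116, 182, 173, 6]

Since C1 ⊕ C2 = M1 ⊕ M2, XORing with the guessed M1 bytes yields the corresponding M2 bytes: M2 = (C1 ⊕ C2) ⊕ M1.
19 ^ 72 = 6b
fd ^ 6f = 92
1b ^ 6f = 74
c2 ^ 74 = b6
97 ^ 3a = ad
7e ^ 78 = 06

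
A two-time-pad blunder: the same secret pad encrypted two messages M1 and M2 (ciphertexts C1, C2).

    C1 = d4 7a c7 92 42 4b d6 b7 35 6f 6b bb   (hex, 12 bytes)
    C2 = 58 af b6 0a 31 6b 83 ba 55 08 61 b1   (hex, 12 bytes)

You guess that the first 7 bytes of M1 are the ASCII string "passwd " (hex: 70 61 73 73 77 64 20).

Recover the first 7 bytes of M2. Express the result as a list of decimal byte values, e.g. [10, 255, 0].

[252, 180, 2, 235, 4, 68, 117]

First, C1 ⊕ C2 = (M1 ⊕ K) ⊕ (M2 ⊕ K) = M1 ⊕ M2, so the key drops out. Then M2 = (M1 ⊕ M2) ⊕ M1 over the first 7 bytes.
byte 0: (d4 ⊕ 58) ⊕ 70 = 8c ⊕ 70 = fc
byte 1: (7a ⊕ af) ⊕ 61 = d5 ⊕ 61 = b4
byte 2: (c7 ⊕ b6) ⊕ 73 = 71 ⊕ 73 = 02
byte 3: (92 ⊕ 0a) ⊕ 73 = 98 ⊕ 73 = eb
byte 4: (42 ⊕ 31) ⊕ 77 = 73 ⊕ 77 = 04
byte 5: (4b ⊕ 6b) ⊕ 64 = 20 ⊕ 64 = 44
byte 6: (d6 ⊕ 83) ⊕ 20 = 55 ⊕ 20 = 75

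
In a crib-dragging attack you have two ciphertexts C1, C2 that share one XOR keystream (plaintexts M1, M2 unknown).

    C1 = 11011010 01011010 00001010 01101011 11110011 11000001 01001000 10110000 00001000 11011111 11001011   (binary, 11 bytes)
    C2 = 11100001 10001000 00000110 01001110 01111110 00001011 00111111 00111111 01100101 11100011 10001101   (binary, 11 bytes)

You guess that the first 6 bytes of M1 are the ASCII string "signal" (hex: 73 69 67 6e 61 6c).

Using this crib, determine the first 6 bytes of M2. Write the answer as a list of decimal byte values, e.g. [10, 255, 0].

First, C1 ⊕ C2 = (M1 ⊕ K) ⊕ (M2 ⊕ K) = M1 ⊕ M2, so the key drops out. Then M2 = (M1 ⊕ M2) ⊕ M1 over the first 6 bytes.
byte 0: (da ⊕ e1) ⊕ 73 = 3b ⊕ 73 = 48
byte 1: (5a ⊕ 88) ⊕ 69 = d2 ⊕ 69 = bb
byte 2: (0a ⊕ 06) ⊕ 67 = 0c ⊕ 67 = 6b
byte 3: (6b ⊕ 4e) ⊕ 6e = 25 ⊕ 6e = 4b
byte 4: (f3 ⊕ 7e) ⊕ 61 = 8d ⊕ 61 = ec
byte 5: (c1 ⊕ 0b) ⊕ 6c = ca ⊕ 6c = a6

[72, 187, 107, 75, 236, 166]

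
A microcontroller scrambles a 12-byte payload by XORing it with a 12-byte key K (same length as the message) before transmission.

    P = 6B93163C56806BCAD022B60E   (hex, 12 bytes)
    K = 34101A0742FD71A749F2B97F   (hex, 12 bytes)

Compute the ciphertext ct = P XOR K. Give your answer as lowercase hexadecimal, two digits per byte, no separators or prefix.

5f830c3b147d1a6d99d00f71

XOR is its own inverse, so applying the key byte-wise gives the result directly.
6b ⊕ 34 = 5f
93 ⊕ 10 = 83
16 ⊕ 1a = 0c
3c ⊕ 07 = 3b
56 ⊕ 42 = 14
80 ⊕ fd = 7d
6b ⊕ 71 = 1a
ca ⊕ a7 = 6d
d0 ⊕ 49 = 99
22 ⊕ f2 = d0
b6 ⊕ b9 = 0f
0e ⊕ 7f = 71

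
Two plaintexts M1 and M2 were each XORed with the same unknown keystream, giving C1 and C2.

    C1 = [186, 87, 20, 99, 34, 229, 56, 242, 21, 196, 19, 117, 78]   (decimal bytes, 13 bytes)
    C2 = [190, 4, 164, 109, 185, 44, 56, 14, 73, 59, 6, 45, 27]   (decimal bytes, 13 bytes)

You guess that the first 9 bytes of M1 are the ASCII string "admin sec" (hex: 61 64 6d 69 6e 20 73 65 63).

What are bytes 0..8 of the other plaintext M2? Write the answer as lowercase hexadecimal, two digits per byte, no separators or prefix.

First, C1 ⊕ C2 = (M1 ⊕ K) ⊕ (M2 ⊕ K) = M1 ⊕ M2, so the key drops out. Then M2 = (M1 ⊕ M2) ⊕ M1 over the first 9 bytes.
byte 0: (ba XOR be) XOR 61 = 04 XOR 61 = 65
byte 1: (57 XOR 04) XOR 64 = 53 XOR 64 = 37
byte 2: (14 XOR a4) XOR 6d = b0 XOR 6d = dd
byte 3: (63 XOR 6d) XOR 69 = 0e XOR 69 = 67
byte 4: (22 XOR b9) XOR 6e = 9b XOR 6e = f5
byte 5: (e5 XOR 2c) XOR 20 = c9 XOR 20 = e9
byte 6: (38 XOR 38) XOR 73 = 00 XOR 73 = 73
byte 7: (f2 XOR 0e) XOR 65 = fc XOR 65 = 99
byte 8: (15 XOR 49) XOR 63 = 5c XOR 63 = 3f

6537dd67f5e973993f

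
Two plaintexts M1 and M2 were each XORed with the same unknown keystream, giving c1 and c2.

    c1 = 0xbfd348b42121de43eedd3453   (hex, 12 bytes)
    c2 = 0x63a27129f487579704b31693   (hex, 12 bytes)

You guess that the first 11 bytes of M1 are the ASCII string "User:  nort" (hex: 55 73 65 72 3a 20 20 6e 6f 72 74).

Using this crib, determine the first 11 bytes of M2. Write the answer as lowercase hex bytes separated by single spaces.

First, c1 ⊕ c2 = (M1 ⊕ K) ⊕ (M2 ⊕ K) = M1 ⊕ M2, so the key drops out. Then M2 = (M1 ⊕ M2) ⊕ M1 over the first 11 bytes.
byte 0: (bf ⊕ 63) ⊕ 55 = dc ⊕ 55 = 89
byte 1: (d3 ⊕ a2) ⊕ 73 = 71 ⊕ 73 = 02
byte 2: (48 ⊕ 71) ⊕ 65 = 39 ⊕ 65 = 5c
byte 3: (b4 ⊕ 29) ⊕ 72 = 9d ⊕ 72 = ef
byte 4: (21 ⊕ f4) ⊕ 3a = d5 ⊕ 3a = ef
byte 5: (21 ⊕ 87) ⊕ 20 = a6 ⊕ 20 = 86
byte 6: (de ⊕ 57) ⊕ 20 = 89 ⊕ 20 = a9
byte 7: (43 ⊕ 97) ⊕ 6e = d4 ⊕ 6e = ba
byte 8: (ee ⊕ 04) ⊕ 6f = ea ⊕ 6f = 85
byte 9: (dd ⊕ b3) ⊕ 72 = 6e ⊕ 72 = 1c
byte 10: (34 ⊕ 16) ⊕ 74 = 22 ⊕ 74 = 56

89 02 5c ef ef 86 a9 ba 85 1c 56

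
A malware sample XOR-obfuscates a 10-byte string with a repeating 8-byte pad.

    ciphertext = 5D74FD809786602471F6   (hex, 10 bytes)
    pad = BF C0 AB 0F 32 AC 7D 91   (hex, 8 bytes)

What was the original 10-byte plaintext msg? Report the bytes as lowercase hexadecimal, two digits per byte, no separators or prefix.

e2b4568fa52a1db5ce36

The 8-byte key repeats, so the effective keystream is bf c0 ab 0f 32 ac 7d 91 bf c0.
byte 0: 5d ⊕ bf = e2
byte 1: 74 ⊕ c0 = b4
byte 2: fd ⊕ ab = 56
byte 3: 80 ⊕ 0f = 8f
byte 4: 97 ⊕ 32 = a5
byte 5: 86 ⊕ ac = 2a
byte 6: 60 ⊕ 7d = 1d
byte 7: 24 ⊕ 91 = b5
byte 8: 71 ⊕ bf = ce
byte 9: f6 ⊕ c0 = 36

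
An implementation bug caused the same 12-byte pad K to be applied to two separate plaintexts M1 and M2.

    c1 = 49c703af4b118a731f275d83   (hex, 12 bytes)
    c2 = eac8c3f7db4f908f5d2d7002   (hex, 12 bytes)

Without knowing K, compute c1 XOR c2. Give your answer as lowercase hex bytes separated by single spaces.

c1 ⊕ c2 = (M1 ⊕ K) ⊕ (M2 ⊕ K) = M1 ⊕ M2 — the shared key cancels under XOR.
01001001 ^ 11101010 = 10100011
11000111 ^ 11001000 = 00001111
00000011 ^ 11000011 = 11000000
10101111 ^ 11110111 = 01011000
01001011 ^ 11011011 = 10010000
00010001 ^ 01001111 = 01011110
10001010 ^ 10010000 = 00011010
01110011 ^ 10001111 = 11111100
00011111 ^ 01011101 = 01000010
00100111 ^ 00101101 = 00001010
01011101 ^ 01110000 = 00101101
10000011 ^ 00000010 = 10000001

a3 0f c0 58 90 5e 1a fc 42 0a 2d 81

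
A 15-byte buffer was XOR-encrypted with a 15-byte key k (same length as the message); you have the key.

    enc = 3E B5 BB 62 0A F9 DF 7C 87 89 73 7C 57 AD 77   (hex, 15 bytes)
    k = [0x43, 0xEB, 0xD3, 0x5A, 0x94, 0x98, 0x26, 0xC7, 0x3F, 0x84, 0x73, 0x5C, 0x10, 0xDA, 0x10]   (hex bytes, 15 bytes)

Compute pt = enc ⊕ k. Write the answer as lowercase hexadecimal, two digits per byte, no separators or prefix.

7d5e68389e61f9bbb80d0020477767

XOR is its own inverse, so applying the key byte-wise gives the result directly.
byte 0:  62 ^  67 = 125
byte 1: 181 ^ 235 =  94
byte 2: 187 ^ 211 = 104
byte 3:  98 ^  90 =  56
byte 4:  10 ^ 148 = 158
byte 5: 249 ^ 152 =  97
byte 6: 223 ^  38 = 249
byte 7: 124 ^ 199 = 187
byte 8: 135 ^  63 = 184
byte 9: 137 ^ 132 =  13
byte 10: 115 ^ 115 =   0
byte 11: 124 ^  92 =  32
byte 12:  87 ^  16 =  71
byte 13: 173 ^ 218 = 119
byte 14: 119 ^  16 = 103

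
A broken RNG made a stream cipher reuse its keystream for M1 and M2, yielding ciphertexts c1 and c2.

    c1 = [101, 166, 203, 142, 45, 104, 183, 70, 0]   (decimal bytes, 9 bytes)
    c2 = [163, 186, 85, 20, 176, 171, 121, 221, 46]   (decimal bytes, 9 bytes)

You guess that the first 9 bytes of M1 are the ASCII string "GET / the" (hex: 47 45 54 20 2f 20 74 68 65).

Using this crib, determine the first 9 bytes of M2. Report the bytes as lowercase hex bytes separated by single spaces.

81 59 ca ba b2 e3 ba f3 4b

First, c1 ⊕ c2 = (M1 ⊕ K) ⊕ (M2 ⊕ K) = M1 ⊕ M2, so the key drops out. Then M2 = (M1 ⊕ M2) ⊕ M1 over the first 9 bytes.
byte 0: (65 xor a3) xor 47 = c6 xor 47 = 81
byte 1: (a6 xor ba) xor 45 = 1c xor 45 = 59
byte 2: (cb xor 55) xor 54 = 9e xor 54 = ca
byte 3: (8e xor 14) xor 20 = 9a xor 20 = ba
byte 4: (2d xor b0) xor 2f = 9d xor 2f = b2
byte 5: (68 xor ab) xor 20 = c3 xor 20 = e3
byte 6: (b7 xor 79) xor 74 = ce xor 74 = ba
byte 7: (46 xor dd) xor 68 = 9b xor 68 = f3
byte 8: (00 xor 2e) xor 65 = 2e xor 65 = 4b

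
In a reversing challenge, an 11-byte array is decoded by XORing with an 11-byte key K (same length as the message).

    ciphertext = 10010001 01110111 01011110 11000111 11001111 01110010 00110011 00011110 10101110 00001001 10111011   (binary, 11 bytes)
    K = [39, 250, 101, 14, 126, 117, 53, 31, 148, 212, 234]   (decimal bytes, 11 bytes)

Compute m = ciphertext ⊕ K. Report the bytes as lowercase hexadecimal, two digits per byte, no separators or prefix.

XOR is its own inverse, so applying the key byte-wise gives the result directly.
91 ^ 27 = b6
77 ^ fa = 8d
5e ^ 65 = 3b
c7 ^ 0e = c9
cf ^ 7e = b1
72 ^ 75 = 07
33 ^ 35 = 06
1e ^ 1f = 01
ae ^ 94 = 3a
09 ^ d4 = dd
bb ^ ea = 51

b68d3bc9b10706013add51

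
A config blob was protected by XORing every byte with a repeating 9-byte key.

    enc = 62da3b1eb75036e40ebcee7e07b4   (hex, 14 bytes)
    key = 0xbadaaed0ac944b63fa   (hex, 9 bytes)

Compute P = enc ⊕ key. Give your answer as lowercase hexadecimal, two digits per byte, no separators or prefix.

The 9-byte key repeats, so the effective keystream is ba da ae d0 ac 94 4b 63 fa ba da ae d0 ac.
byte 0: 62 xor ba = d8
byte 1: da xor da = 00
byte 2: 3b xor ae = 95
byte 3: 1e xor d0 = ce
byte 4: b7 xor ac = 1b
byte 5: 50 xor 94 = c4
byte 6: 36 xor 4b = 7d
byte 7: e4 xor 63 = 87
byte 8: 0e xor fa = f4
byte 9: bc xor ba = 06
byte 10: ee xor da = 34
byte 11: 7e xor ae = d0
byte 12: 07 xor d0 = d7
byte 13: b4 xor ac = 18

d80095ce1bc47d87f40634d0d718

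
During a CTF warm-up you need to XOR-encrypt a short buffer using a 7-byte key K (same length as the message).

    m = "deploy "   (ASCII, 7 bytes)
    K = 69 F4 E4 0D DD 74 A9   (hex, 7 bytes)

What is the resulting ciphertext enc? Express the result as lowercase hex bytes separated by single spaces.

XOR is its own inverse, so applying the key byte-wise gives the result directly.
byte 0: 01100100 XOR 01101001 = 00001101
byte 1: 01100101 XOR 11110100 = 10010001
byte 2: 01110000 XOR 11100100 = 10010100
byte 3: 01101100 XOR 00001101 = 01100001
byte 4: 01101111 XOR 11011101 = 10110010
byte 5: 01111001 XOR 01110100 = 00001101
byte 6: 00100000 XOR 10101001 = 10001001

0d 91 94 61 b2 0d 89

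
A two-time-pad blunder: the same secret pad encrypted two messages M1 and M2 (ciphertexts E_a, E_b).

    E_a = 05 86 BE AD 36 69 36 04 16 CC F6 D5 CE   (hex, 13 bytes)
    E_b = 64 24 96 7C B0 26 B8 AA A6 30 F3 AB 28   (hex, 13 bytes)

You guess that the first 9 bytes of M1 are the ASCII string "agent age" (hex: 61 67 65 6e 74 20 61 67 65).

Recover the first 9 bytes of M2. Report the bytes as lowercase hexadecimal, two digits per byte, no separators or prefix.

First, E_a ⊕ E_b = (M1 ⊕ K) ⊕ (M2 ⊕ K) = M1 ⊕ M2, so the key drops out. Then M2 = (M1 ⊕ M2) ⊕ M1 over the first 9 bytes.
byte 0: (05 XOR 64) XOR 61 = 61 XOR 61 = 00
byte 1: (86 XOR 24) XOR 67 = a2 XOR 67 = c5
byte 2: (be XOR 96) XOR 65 = 28 XOR 65 = 4d
byte 3: (ad XOR 7c) XOR 6e = d1 XOR 6e = bf
byte 4: (36 XOR b0) XOR 74 = 86 XOR 74 = f2
byte 5: (69 XOR 26) XOR 20 = 4f XOR 20 = 6f
byte 6: (36 XOR b8) XOR 61 = 8e XOR 61 = ef
byte 7: (04 XOR aa) XOR 67 = ae XOR 67 = c9
byte 8: (16 XOR a6) XOR 65 = b0 XOR 65 = d5

00c54dbff26fefc9d5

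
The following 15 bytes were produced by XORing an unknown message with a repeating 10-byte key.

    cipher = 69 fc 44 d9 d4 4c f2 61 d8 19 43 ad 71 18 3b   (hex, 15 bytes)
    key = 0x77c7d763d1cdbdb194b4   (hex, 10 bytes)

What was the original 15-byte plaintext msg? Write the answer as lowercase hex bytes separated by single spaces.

1e 3b 93 ba 05 81 4f d0 4c ad 34 6a a6 7b ea

The 10-byte key repeats, so the effective keystream is 77 c7 d7 63 d1 cd bd b1 94 b4 77 c7 d7 63 d1.
byte 0: 69 ⊕ 77 = 1e
byte 1: fc ⊕ c7 = 3b
byte 2: 44 ⊕ d7 = 93
byte 3: d9 ⊕ 63 = ba
byte 4: d4 ⊕ d1 = 05
byte 5: 4c ⊕ cd = 81
byte 6: f2 ⊕ bd = 4f
byte 7: 61 ⊕ b1 = d0
byte 8: d8 ⊕ 94 = 4c
byte 9: 19 ⊕ b4 = ad
byte 10: 43 ⊕ 77 = 34
byte 11: ad ⊕ c7 = 6a
byte 12: 71 ⊕ d7 = a6
byte 13: 18 ⊕ 63 = 7b
byte 14: 3b ⊕ d1 = ea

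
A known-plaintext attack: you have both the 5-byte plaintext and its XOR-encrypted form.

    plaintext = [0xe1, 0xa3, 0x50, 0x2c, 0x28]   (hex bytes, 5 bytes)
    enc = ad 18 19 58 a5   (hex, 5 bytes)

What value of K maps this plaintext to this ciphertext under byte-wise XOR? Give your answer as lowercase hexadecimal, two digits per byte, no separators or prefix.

Since enc = plaintext ⊕ K, XORing both sides with plaintext gives K = plaintext ⊕ enc.
byte 0: 225 xor 173 =  76
byte 1: 163 xor  24 = 187
byte 2:  80 xor  25 =  73
byte 3:  44 xor  88 = 116
byte 4:  40 xor 165 = 141

4cbb49748d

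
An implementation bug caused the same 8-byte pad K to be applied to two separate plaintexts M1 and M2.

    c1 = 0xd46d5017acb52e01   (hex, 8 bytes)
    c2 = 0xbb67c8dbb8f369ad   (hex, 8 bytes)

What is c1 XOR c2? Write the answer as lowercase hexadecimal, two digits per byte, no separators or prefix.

6f0a98cc144647ac

c1 ⊕ c2 = (M1 ⊕ K) ⊕ (M2 ⊕ K) = M1 ⊕ M2 — the shared key cancels under XOR.
d4 XOR bb = 6f
6d XOR 67 = 0a
50 XOR c8 = 98
17 XOR db = cc
ac XOR b8 = 14
b5 XOR f3 = 46
2e XOR 69 = 47
01 XOR ad = ac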